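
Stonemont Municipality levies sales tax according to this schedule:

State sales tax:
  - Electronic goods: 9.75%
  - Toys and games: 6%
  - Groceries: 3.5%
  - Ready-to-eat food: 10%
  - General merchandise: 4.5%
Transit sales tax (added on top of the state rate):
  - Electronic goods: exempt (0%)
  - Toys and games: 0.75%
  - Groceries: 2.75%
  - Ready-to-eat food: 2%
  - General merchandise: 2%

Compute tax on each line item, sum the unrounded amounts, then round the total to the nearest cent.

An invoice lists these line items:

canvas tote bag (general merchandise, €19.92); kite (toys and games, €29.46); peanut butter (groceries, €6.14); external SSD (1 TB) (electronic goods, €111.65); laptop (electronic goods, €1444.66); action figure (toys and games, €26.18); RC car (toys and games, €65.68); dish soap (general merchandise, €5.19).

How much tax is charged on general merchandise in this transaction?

€1.63

Canvas tote bag €19.92: general merchandise → 4.5% + 2% transit = 6.5% → €1.2948
Dish soap €5.19: general merchandise → 4.5% + 2% transit = 6.5% → €0.33735
Tax on general merchandise: unrounded sum = €1.63215 → €1.63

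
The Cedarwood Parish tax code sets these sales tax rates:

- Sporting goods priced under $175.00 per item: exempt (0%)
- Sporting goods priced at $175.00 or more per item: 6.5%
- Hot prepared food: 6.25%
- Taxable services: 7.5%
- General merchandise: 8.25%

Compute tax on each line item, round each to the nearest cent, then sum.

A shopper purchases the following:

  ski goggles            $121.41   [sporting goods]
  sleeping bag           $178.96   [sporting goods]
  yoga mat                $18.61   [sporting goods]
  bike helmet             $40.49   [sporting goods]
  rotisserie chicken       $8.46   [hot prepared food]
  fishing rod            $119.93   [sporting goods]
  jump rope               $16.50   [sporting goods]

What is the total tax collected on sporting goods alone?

$11.63

Ski goggles $121.41: sporting goods, under $175.00 → 0% → $0.00
Sleeping bag $178.96: sporting goods, $175.00 or more → 6.5% → $11.63
Yoga mat $18.61: sporting goods, under $175.00 → 0% → $0.00
Bike helmet $40.49: sporting goods, under $175.00 → 0% → $0.00
Fishing rod $119.93: sporting goods, under $175.00 → 0% → $0.00
Jump rope $16.50: sporting goods, under $175.00 → 0% → $0.00
Tax on sporting goods = $0.00 + $11.63 + $0.00 + $0.00 + $0.00 + $0.00 = $11.63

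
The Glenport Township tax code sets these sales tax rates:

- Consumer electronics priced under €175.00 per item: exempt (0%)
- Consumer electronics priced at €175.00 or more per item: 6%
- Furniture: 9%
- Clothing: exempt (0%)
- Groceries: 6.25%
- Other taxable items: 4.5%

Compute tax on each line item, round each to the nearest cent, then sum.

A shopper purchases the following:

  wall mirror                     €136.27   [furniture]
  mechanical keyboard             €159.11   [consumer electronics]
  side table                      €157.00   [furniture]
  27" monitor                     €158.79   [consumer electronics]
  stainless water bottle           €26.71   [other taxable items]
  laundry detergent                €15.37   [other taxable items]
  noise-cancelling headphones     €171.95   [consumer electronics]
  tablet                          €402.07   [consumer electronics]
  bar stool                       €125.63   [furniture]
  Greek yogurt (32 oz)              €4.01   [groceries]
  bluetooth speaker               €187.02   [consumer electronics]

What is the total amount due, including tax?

Wall mirror €136.27: furniture → 9% → €12.26
Mechanical keyboard €159.11: consumer electronics, under €175.00 → 0% → €0.00
Side table €157.00: furniture → 9% → €14.13
27" monitor €158.79: consumer electronics, under €175.00 → 0% → €0.00
Stainless water bottle €26.71: other taxable items → 4.5% → €1.20
Laundry detergent €15.37: other taxable items → 4.5% → €0.69
Noise-cancelling headphones €171.95: consumer electronics, under €175.00 → 0% → €0.00
Tablet €402.07: consumer electronics, €175.00 or more → 6% → €24.12
Bar stool €125.63: furniture → 9% → €11.31
Greek yogurt (32 oz) €4.01: groceries → 6.25% → €0.25
Bluetooth speaker €187.02: consumer electronics, €175.00 or more → 6% → €11.22
Subtotal = €1543.93; tax = €75.18; total due = €1619.11

€1619.11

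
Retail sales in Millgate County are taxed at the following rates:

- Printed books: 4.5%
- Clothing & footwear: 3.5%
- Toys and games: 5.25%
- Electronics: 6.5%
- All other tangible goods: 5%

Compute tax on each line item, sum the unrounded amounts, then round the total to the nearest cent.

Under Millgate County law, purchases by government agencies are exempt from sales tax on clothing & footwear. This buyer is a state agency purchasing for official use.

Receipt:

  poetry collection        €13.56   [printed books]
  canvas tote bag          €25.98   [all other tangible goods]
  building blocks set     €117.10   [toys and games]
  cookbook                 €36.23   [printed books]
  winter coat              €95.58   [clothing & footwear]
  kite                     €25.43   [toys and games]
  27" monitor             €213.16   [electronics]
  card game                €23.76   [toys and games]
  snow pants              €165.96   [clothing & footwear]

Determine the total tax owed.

Poetry collection €13.56: printed books → 4.5% → €0.6102
Canvas tote bag €25.98: all other tangible goods → 5% → €1.299
Building blocks set €117.10: toys and games → 5.25% → €6.14775
Cookbook €36.23: printed books → 4.5% → €1.63035
Winter coat €95.58: clothing & footwear, buyer-exempt → 0% → €0.00
Kite €25.43: toys and games → 5.25% → €1.335075
27" monitor €213.16: electronics → 6.5% → €13.8554
Card game €23.76: toys and games → 5.25% → €1.2474
Snow pants €165.96: clothing & footwear, buyer-exempt → 0% → €0.00
Unrounded tax sum = €26.125175 → €26.13

€26.13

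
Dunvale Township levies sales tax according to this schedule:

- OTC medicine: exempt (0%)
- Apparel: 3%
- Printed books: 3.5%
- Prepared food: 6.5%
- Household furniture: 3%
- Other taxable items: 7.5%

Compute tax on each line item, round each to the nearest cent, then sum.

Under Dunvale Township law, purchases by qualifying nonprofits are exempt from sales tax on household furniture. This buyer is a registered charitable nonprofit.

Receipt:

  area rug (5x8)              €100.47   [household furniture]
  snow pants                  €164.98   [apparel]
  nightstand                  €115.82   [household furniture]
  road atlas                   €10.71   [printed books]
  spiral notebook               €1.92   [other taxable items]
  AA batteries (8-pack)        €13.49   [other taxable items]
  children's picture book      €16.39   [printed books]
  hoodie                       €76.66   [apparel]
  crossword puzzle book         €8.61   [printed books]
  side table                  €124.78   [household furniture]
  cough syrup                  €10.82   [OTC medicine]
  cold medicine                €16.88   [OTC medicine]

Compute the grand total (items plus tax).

Area rug (5x8) €100.47: household furniture, buyer-exempt → 0% → €0.00
Snow pants €164.98: apparel → 3% → €4.95
Nightstand €115.82: household furniture, buyer-exempt → 0% → €0.00
Road atlas €10.71: printed books → 3.5% → €0.37
Spiral notebook €1.92: other taxable items → 7.5% → €0.14
AA batteries (8-pack) €13.49: other taxable items → 7.5% → €1.01
Children's picture book €16.39: printed books → 3.5% → €0.57
Hoodie €76.66: apparel → 3% → €2.30
Crossword puzzle book €8.61: printed books → 3.5% → €0.30
Side table €124.78: household furniture, buyer-exempt → 0% → €0.00
Cough syrup €10.82: OTC medicine → 0% → €0.00
Cold medicine €16.88: OTC medicine → 0% → €0.00
Subtotal = €661.53; tax = €9.64; total due = €671.17

€671.17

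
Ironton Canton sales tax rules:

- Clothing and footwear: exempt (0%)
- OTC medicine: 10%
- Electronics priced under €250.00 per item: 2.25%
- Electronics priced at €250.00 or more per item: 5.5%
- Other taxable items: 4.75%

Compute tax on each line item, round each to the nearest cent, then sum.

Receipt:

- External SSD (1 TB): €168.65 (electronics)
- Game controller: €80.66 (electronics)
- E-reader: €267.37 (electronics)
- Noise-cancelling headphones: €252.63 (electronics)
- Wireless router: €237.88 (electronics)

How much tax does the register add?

€39.55

External SSD (1 TB) €168.65: electronics, under €250.00 → 2.25% → €3.79
Game controller €80.66: electronics, under €250.00 → 2.25% → €1.81
E-reader €267.37: electronics, €250.00 or more → 5.5% → €14.71
Noise-cancelling headphones €252.63: electronics, €250.00 or more → 5.5% → €13.89
Wireless router €237.88: electronics, under €250.00 → 2.25% → €5.35
Total tax = €3.79 + €1.81 + €14.71 + €13.89 + €5.35 = €39.55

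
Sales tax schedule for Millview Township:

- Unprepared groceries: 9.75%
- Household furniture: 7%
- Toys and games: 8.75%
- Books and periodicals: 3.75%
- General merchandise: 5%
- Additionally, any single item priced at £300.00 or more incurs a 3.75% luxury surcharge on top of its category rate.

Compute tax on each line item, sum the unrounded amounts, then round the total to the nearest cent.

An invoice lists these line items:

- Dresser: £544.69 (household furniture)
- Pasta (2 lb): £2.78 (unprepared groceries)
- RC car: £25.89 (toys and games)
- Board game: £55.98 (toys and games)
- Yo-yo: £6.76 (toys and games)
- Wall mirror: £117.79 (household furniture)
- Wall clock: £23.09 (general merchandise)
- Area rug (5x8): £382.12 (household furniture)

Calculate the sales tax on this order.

Dresser £544.69: household furniture → 7% + 3.75% surcharge = 10.75% → £58.554175
Pasta (2 lb) £2.78: unprepared groceries → 9.75% → £0.27105
RC car £25.89: toys and games → 8.75% → £2.265375
Board game £55.98: toys and games → 8.75% → £4.89825
Yo-yo £6.76: toys and games → 8.75% → £0.5915
Wall mirror £117.79: household furniture → 7% → £8.2453
Wall clock £23.09: general merchandise → 5% → £1.1545
Area rug (5x8) £382.12: household furniture → 7% + 3.75% surcharge = 10.75% → £41.0779
Unrounded tax sum = £117.05805 → £117.06

£117.06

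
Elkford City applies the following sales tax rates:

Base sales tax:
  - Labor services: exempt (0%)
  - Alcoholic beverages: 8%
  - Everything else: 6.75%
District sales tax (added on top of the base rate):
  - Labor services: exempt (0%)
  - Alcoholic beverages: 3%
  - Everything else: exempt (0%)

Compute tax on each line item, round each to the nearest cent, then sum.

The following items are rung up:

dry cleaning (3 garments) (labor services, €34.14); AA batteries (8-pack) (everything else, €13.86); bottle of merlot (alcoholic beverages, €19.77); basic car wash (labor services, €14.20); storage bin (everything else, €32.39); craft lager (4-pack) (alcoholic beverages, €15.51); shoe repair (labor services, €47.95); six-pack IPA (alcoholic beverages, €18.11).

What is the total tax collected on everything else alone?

AA batteries (8-pack) €13.86: everything else → 6.75% + 0% district = 6.75% → €0.94
Storage bin €32.39: everything else → 6.75% + 0% district = 6.75% → €2.19
Tax on everything else = €0.94 + €2.19 = €3.13

€3.13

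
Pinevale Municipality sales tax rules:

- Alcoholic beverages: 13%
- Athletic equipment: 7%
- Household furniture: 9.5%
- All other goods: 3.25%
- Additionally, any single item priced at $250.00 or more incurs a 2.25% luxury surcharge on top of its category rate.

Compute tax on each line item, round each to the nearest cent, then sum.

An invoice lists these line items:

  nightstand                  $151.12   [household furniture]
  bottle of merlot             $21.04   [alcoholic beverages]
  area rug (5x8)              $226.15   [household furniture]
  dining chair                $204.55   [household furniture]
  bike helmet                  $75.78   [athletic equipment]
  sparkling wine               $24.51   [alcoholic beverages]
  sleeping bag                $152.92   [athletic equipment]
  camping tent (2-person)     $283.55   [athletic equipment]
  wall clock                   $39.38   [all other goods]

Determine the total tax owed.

$104.71

Nightstand $151.12: household furniture → 9.5% → $14.36
Bottle of merlot $21.04: alcoholic beverages → 13% → $2.74
Area rug (5x8) $226.15: household furniture → 9.5% → $21.48
Dining chair $204.55: household furniture → 9.5% → $19.43
Bike helmet $75.78: athletic equipment → 7% → $5.30
Sparkling wine $24.51: alcoholic beverages → 13% → $3.19
Sleeping bag $152.92: athletic equipment → 7% → $10.70
Camping tent (2-person) $283.55: athletic equipment → 7% + 2.25% surcharge = 9.25% → $26.23
Wall clock $39.38: all other goods → 3.25% → $1.28
Total tax = $14.36 + $2.74 + $21.48 + $19.43 + $5.30 + $3.19 + $10.70 + $26.23 + $1.28 = $104.71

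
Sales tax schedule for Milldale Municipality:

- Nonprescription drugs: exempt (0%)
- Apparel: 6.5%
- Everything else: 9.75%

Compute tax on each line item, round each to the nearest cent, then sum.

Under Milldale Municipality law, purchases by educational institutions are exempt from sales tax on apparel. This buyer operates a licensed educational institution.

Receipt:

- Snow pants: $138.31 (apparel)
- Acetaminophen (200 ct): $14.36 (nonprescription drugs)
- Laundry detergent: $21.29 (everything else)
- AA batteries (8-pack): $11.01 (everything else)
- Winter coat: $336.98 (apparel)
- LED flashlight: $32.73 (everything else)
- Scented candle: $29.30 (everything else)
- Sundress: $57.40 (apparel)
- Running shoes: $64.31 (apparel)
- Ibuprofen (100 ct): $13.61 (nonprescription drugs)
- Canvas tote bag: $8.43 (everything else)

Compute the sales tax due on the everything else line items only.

$10.02

Laundry detergent $21.29: everything else → 9.75% → $2.08
AA batteries (8-pack) $11.01: everything else → 9.75% → $1.07
LED flashlight $32.73: everything else → 9.75% → $3.19
Scented candle $29.30: everything else → 9.75% → $2.86
Canvas tote bag $8.43: everything else → 9.75% → $0.82
Tax on everything else = $2.08 + $1.07 + $3.19 + $2.86 + $0.82 = $10.02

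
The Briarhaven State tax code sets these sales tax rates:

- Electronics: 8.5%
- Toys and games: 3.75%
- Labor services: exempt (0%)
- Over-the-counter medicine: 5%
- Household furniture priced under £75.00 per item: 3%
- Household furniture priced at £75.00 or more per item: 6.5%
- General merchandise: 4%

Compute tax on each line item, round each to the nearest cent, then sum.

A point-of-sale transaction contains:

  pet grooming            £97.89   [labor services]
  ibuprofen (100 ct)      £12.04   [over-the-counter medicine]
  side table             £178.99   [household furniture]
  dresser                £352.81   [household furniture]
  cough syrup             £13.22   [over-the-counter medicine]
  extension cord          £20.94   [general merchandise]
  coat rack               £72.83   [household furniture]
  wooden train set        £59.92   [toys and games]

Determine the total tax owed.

£41.09

Pet grooming £97.89: labor services → 0% → £0.00
Ibuprofen (100 ct) £12.04: over-the-counter medicine → 5% → £0.60
Side table £178.99: household furniture, £75.00 or more → 6.5% → £11.63
Dresser £352.81: household furniture, £75.00 or more → 6.5% → £22.93
Cough syrup £13.22: over-the-counter medicine → 5% → £0.66
Extension cord £20.94: general merchandise → 4% → £0.84
Coat rack £72.83: household furniture, under £75.00 → 3% → £2.18
Wooden train set £59.92: toys and games → 3.75% → £2.25
Total tax = £0.60 + £11.63 + £22.93 + £0.66 + £0.84 + £2.18 + £2.25 = £41.09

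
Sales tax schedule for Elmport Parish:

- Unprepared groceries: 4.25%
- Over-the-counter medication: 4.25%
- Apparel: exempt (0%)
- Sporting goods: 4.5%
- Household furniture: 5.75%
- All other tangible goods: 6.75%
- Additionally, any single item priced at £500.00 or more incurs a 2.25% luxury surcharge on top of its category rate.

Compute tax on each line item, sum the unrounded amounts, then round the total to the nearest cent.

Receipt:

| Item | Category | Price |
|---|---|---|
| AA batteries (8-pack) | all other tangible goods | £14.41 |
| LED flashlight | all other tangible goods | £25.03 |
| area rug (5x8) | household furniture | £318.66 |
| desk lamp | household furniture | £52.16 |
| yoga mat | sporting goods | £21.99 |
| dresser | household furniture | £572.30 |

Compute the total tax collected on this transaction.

£70.76

AA batteries (8-pack) £14.41: all other tangible goods → 6.75% → £0.972675
LED flashlight £25.03: all other tangible goods → 6.75% → £1.689525
Area rug (5x8) £318.66: household furniture → 5.75% → £18.32295
Desk lamp £52.16: household furniture → 5.75% → £2.9992
Yoga mat £21.99: sporting goods → 4.5% → £0.98955
Dresser £572.30: household furniture → 5.75% + 2.25% surcharge = 8% → £45.784
Unrounded tax sum = £70.7579 → £70.76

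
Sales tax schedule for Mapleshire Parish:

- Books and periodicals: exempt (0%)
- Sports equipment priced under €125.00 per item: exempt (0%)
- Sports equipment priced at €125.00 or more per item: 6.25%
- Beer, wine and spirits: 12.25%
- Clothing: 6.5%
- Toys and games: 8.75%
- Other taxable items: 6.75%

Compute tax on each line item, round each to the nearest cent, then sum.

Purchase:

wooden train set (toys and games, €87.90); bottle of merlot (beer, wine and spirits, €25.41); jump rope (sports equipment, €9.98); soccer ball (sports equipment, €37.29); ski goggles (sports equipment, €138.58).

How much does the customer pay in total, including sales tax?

Wooden train set €87.90: toys and games → 8.75% → €7.69
Bottle of merlot €25.41: beer, wine and spirits → 12.25% → €3.11
Jump rope €9.98: sports equipment, under €125.00 → 0% → €0.00
Soccer ball €37.29: sports equipment, under €125.00 → 0% → €0.00
Ski goggles €138.58: sports equipment, €125.00 or more → 6.25% → €8.66
Subtotal = €299.16; tax = €19.46; total due = €318.62

€318.62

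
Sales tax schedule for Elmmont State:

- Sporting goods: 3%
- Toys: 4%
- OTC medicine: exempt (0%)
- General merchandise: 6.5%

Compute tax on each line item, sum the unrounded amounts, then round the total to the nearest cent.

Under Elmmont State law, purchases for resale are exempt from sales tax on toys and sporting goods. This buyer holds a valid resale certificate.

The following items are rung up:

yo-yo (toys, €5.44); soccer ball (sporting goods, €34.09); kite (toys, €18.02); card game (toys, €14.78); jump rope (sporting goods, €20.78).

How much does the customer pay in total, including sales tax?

€93.11

Yo-yo €5.44: toys, buyer-exempt → 0% → €0.00
Soccer ball €34.09: sporting goods, buyer-exempt → 0% → €0.00
Kite €18.02: toys, buyer-exempt → 0% → €0.00
Card game €14.78: toys, buyer-exempt → 0% → €0.00
Jump rope €20.78: sporting goods, buyer-exempt → 0% → €0.00
Subtotal = €93.11; unrounded tax = €0.00 → €0.00; total due = €93.11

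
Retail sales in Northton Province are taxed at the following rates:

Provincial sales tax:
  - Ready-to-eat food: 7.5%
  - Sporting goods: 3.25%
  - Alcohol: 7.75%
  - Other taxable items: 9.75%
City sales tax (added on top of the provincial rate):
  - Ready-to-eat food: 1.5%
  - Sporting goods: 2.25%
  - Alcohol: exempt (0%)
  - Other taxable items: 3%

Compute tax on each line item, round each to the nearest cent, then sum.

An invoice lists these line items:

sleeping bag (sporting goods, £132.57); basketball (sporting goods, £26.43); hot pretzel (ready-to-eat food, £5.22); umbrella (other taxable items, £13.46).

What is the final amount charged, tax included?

£188.61

Sleeping bag £132.57: sporting goods → 3.25% + 2.25% city = 5.5% → £7.29
Basketball £26.43: sporting goods → 3.25% + 2.25% city = 5.5% → £1.45
Hot pretzel £5.22: ready-to-eat food → 7.5% + 1.5% city = 9% → £0.47
Umbrella £13.46: other taxable items → 9.75% + 3% city = 12.75% → £1.72
Subtotal = £177.68; tax = £10.93; total due = £188.61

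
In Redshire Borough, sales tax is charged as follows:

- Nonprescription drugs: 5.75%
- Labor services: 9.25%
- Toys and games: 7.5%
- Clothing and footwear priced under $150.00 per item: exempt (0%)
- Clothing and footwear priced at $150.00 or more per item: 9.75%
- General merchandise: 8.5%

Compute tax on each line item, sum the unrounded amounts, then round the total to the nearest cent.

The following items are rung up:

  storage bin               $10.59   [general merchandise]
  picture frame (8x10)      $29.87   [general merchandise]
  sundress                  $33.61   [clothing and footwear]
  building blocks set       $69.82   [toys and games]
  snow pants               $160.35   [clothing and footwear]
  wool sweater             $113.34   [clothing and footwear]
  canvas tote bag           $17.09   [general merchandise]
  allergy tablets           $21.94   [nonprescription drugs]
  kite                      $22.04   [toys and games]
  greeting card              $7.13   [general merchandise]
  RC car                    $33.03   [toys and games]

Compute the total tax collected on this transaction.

$31.76

Storage bin $10.59: general merchandise → 8.5% → $0.90015
Picture frame (8x10) $29.87: general merchandise → 8.5% → $2.53895
Sundress $33.61: clothing and footwear, under $150.00 → 0% → $0.00
Building blocks set $69.82: toys and games → 7.5% → $5.2365
Snow pants $160.35: clothing and footwear, $150.00 or more → 9.75% → $15.634125
Wool sweater $113.34: clothing and footwear, under $150.00 → 0% → $0.00
Canvas tote bag $17.09: general merchandise → 8.5% → $1.45265
Allergy tablets $21.94: nonprescription drugs → 5.75% → $1.26155
Kite $22.04: toys and games → 7.5% → $1.653
Greeting card $7.13: general merchandise → 8.5% → $0.60605
RC car $33.03: toys and games → 7.5% → $2.47725
Unrounded tax sum = $31.760225 → $31.76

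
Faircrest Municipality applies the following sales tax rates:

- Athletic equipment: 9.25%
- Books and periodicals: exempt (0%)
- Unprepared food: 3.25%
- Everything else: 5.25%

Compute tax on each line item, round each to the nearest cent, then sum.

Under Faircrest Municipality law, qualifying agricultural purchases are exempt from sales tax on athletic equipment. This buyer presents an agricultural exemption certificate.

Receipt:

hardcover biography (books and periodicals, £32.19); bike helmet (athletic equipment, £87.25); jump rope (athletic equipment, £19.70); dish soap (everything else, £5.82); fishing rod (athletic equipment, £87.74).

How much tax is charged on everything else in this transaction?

£0.31

Dish soap £5.82: everything else → 5.25% → £0.31
Tax on everything else = £0.31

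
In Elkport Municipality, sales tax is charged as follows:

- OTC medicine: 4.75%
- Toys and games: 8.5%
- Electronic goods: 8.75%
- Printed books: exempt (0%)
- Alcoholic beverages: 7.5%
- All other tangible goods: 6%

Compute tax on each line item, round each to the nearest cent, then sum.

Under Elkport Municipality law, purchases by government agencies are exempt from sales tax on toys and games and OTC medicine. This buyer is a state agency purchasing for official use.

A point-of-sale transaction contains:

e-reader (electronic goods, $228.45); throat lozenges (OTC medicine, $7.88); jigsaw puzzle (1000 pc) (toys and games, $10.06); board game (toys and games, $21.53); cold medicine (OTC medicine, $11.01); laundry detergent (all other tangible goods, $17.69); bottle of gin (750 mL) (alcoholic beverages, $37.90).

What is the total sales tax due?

E-reader $228.45: electronic goods → 8.75% → $19.99
Throat lozenges $7.88: OTC medicine, buyer-exempt → 0% → $0.00
Jigsaw puzzle (1000 pc) $10.06: toys and games, buyer-exempt → 0% → $0.00
Board game $21.53: toys and games, buyer-exempt → 0% → $0.00
Cold medicine $11.01: OTC medicine, buyer-exempt → 0% → $0.00
Laundry detergent $17.69: all other tangible goods → 6% → $1.06
Bottle of gin (750 mL) $37.90: alcoholic beverages → 7.5% → $2.84
Total tax = $19.99 + $1.06 + $2.84 = $23.89

$23.89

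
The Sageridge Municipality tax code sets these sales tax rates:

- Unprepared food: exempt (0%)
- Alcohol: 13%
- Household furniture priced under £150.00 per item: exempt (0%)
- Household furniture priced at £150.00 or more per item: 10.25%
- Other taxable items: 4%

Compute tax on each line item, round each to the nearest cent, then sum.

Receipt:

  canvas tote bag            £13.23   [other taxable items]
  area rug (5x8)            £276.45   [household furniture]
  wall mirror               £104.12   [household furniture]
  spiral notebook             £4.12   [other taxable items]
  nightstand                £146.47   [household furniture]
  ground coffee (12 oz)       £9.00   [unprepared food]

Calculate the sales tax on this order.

Canvas tote bag £13.23: other taxable items → 4% → £0.53
Area rug (5x8) £276.45: household furniture, £150.00 or more → 10.25% → £28.34
Wall mirror £104.12: household furniture, under £150.00 → 0% → £0.00
Spiral notebook £4.12: other taxable items → 4% → £0.16
Nightstand £146.47: household furniture, under £150.00 → 0% → £0.00
Ground coffee (12 oz) £9.00: unprepared food → 0% → £0.00
Total tax = £0.53 + £28.34 + £0.16 = £29.03

£29.03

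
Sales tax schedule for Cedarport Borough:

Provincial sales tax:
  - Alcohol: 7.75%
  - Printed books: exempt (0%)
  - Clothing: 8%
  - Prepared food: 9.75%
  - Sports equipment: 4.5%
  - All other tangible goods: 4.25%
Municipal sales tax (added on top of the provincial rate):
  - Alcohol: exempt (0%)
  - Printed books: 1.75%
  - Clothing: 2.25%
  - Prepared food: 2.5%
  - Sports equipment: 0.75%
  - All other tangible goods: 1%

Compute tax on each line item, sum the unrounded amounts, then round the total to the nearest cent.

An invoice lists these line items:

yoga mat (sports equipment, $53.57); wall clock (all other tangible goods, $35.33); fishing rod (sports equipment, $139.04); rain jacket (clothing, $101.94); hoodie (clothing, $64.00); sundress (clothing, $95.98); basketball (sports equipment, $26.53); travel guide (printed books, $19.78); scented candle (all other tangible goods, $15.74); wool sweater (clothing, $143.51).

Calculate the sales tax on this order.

$56.09

Yoga mat $53.57: sports equipment → 4.5% + 0.75% municipal = 5.25% → $2.812425
Wall clock $35.33: all other tangible goods → 4.25% + 1% municipal = 5.25% → $1.854825
Fishing rod $139.04: sports equipment → 4.5% + 0.75% municipal = 5.25% → $7.2996
Rain jacket $101.94: clothing → 8% + 2.25% municipal = 10.25% → $10.44885
Hoodie $64.00: clothing → 8% + 2.25% municipal = 10.25% → $6.56
Sundress $95.98: clothing → 8% + 2.25% municipal = 10.25% → $9.83795
Basketball $26.53: sports equipment → 4.5% + 0.75% municipal = 5.25% → $1.392825
Travel guide $19.78: printed books → 0% + 1.75% municipal = 1.75% → $0.34615
Scented candle $15.74: all other tangible goods → 4.25% + 1% municipal = 5.25% → $0.82635
Wool sweater $143.51: clothing → 8% + 2.25% municipal = 10.25% → $14.709775
Unrounded tax sum = $56.08875 → $56.09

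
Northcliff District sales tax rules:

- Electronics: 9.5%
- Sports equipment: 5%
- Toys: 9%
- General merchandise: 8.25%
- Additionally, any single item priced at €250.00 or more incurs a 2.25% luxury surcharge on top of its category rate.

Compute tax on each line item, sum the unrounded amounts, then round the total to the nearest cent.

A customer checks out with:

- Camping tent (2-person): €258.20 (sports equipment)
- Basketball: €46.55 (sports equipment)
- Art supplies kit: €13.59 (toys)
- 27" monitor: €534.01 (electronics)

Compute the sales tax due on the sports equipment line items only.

€21.05

Camping tent (2-person) €258.20: sports equipment → 5% + 2.25% surcharge = 7.25% → €18.7195
Basketball €46.55: sports equipment → 5% → €2.3275
Tax on sports equipment: unrounded sum = €21.047 → €21.05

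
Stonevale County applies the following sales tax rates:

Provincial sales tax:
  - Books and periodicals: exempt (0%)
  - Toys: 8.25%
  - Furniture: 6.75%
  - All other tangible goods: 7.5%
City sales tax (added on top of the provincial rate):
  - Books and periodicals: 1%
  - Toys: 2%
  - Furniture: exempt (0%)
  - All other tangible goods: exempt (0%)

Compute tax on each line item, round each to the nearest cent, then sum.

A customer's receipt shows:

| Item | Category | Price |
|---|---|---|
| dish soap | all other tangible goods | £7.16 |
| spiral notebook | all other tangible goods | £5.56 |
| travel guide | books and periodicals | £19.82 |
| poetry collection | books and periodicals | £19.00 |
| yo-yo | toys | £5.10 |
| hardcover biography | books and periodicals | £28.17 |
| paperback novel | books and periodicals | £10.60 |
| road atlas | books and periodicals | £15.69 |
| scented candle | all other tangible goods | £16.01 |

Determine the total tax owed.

£3.62

Dish soap £7.16: all other tangible goods → 7.5% + 0% city = 7.5% → £0.54
Spiral notebook £5.56: all other tangible goods → 7.5% + 0% city = 7.5% → £0.42
Travel guide £19.82: books and periodicals → 0% + 1% city = 1% → £0.20
Poetry collection £19.00: books and periodicals → 0% + 1% city = 1% → £0.19
Yo-yo £5.10: toys → 8.25% + 2% city = 10.25% → £0.52
Hardcover biography £28.17: books and periodicals → 0% + 1% city = 1% → £0.28
Paperback novel £10.60: books and periodicals → 0% + 1% city = 1% → £0.11
Road atlas £15.69: books and periodicals → 0% + 1% city = 1% → £0.16
Scented candle £16.01: all other tangible goods → 7.5% + 0% city = 7.5% → £1.20
Total tax = £0.54 + £0.42 + £0.20 + £0.19 + £0.52 + £0.28 + £0.11 + £0.16 + £1.20 = £3.62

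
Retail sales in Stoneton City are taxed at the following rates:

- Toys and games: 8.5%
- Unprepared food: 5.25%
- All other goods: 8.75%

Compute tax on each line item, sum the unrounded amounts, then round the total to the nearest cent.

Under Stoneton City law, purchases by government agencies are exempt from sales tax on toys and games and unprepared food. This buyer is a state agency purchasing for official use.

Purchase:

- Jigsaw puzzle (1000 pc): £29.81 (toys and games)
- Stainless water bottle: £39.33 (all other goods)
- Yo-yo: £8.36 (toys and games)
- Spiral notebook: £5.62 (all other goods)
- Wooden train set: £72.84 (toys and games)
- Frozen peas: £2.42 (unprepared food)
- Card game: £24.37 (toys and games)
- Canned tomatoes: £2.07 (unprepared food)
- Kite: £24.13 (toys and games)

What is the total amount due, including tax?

Jigsaw puzzle (1000 pc) £29.81: toys and games, buyer-exempt → 0% → £0.00
Stainless water bottle £39.33: all other goods → 8.75% → £3.441375
Yo-yo £8.36: toys and games, buyer-exempt → 0% → £0.00
Spiral notebook £5.62: all other goods → 8.75% → £0.49175
Wooden train set £72.84: toys and games, buyer-exempt → 0% → £0.00
Frozen peas £2.42: unprepared food, buyer-exempt → 0% → £0.00
Card game £24.37: toys and games, buyer-exempt → 0% → £0.00
Canned tomatoes £2.07: unprepared food, buyer-exempt → 0% → £0.00
Kite £24.13: toys and games, buyer-exempt → 0% → £0.00
Subtotal = £208.95; unrounded tax = £3.933125 → £3.93; total due = £212.88

£212.88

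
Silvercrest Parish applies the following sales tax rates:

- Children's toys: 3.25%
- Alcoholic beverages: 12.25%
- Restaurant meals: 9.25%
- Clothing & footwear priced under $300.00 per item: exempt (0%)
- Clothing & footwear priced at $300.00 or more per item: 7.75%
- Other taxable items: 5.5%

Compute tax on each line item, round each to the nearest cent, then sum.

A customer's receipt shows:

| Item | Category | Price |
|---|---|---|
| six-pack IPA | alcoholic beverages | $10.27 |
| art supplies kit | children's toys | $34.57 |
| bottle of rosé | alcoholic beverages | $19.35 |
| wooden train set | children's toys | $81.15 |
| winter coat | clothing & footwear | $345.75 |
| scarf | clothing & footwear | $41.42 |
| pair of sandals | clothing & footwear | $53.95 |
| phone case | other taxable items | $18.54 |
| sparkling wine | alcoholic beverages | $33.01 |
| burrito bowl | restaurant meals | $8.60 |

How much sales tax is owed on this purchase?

$40.05

Six-pack IPA $10.27: alcoholic beverages → 12.25% → $1.26
Art supplies kit $34.57: children's toys → 3.25% → $1.12
Bottle of rosé $19.35: alcoholic beverages → 12.25% → $2.37
Wooden train set $81.15: children's toys → 3.25% → $2.64
Winter coat $345.75: clothing & footwear, $300.00 or more → 7.75% → $26.80
Scarf $41.42: clothing & footwear, under $300.00 → 0% → $0.00
Pair of sandals $53.95: clothing & footwear, under $300.00 → 0% → $0.00
Phone case $18.54: other taxable items → 5.5% → $1.02
Sparkling wine $33.01: alcoholic beverages → 12.25% → $4.04
Burrito bowl $8.60: restaurant meals → 9.25% → $0.80
Total tax = $1.26 + $1.12 + $2.37 + $2.64 + $26.80 + $1.02 + $4.04 + $0.80 = $40.05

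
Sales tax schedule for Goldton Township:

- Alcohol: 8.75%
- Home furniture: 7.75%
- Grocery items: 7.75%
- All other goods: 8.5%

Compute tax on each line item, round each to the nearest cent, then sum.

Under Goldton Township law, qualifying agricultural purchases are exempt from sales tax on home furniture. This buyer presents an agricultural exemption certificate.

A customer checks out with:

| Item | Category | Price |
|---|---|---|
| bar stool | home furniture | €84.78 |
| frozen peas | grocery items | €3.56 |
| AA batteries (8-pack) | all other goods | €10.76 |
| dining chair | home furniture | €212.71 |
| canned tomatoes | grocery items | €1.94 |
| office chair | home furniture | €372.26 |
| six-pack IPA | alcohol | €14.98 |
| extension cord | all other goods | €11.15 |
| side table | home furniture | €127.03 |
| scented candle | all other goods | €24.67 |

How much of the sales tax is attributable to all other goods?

€3.96

AA batteries (8-pack) €10.76: all other goods → 8.5% → €0.91
Extension cord €11.15: all other goods → 8.5% → €0.95
Scented candle €24.67: all other goods → 8.5% → €2.10
Tax on all other goods = €0.91 + €0.95 + €2.10 = €3.96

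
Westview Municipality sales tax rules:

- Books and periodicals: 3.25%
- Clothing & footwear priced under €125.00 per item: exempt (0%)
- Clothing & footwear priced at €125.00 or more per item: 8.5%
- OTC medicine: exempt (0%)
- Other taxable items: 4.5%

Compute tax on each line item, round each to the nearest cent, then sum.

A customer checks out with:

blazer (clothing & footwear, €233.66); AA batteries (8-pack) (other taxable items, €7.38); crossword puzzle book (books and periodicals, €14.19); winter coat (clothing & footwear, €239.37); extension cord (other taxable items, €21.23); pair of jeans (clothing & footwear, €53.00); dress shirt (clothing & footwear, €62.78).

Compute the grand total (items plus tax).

Blazer €233.66: clothing & footwear, €125.00 or more → 8.5% → €19.86
AA batteries (8-pack) €7.38: other taxable items → 4.5% → €0.33
Crossword puzzle book €14.19: books and periodicals → 3.25% → €0.46
Winter coat €239.37: clothing & footwear, €125.00 or more → 8.5% → €20.35
Extension cord €21.23: other taxable items → 4.5% → €0.96
Pair of jeans €53.00: clothing & footwear, under €125.00 → 0% → €0.00
Dress shirt €62.78: clothing & footwear, under €125.00 → 0% → €0.00
Subtotal = €631.61; tax = €41.96; total due = €673.57

€673.57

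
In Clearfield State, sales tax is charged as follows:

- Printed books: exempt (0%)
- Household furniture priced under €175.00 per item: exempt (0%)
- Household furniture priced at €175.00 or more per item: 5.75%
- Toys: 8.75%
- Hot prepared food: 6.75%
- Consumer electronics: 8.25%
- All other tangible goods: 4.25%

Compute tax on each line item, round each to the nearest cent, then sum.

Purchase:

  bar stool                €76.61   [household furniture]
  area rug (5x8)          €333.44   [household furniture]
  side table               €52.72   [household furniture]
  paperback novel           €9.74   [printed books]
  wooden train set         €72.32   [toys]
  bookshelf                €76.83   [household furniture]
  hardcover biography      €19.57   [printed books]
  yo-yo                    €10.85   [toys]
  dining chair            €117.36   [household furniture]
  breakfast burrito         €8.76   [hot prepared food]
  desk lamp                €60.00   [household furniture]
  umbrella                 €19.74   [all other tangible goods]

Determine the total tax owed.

Bar stool €76.61: household furniture, under €175.00 → 0% → €0.00
Area rug (5x8) €333.44: household furniture, €175.00 or more → 5.75% → €19.17
Side table €52.72: household furniture, under €175.00 → 0% → €0.00
Paperback novel €9.74: printed books → 0% → €0.00
Wooden train set €72.32: toys → 8.75% → €6.33
Bookshelf €76.83: household furniture, under €175.00 → 0% → €0.00
Hardcover biography €19.57: printed books → 0% → €0.00
Yo-yo €10.85: toys → 8.75% → €0.95
Dining chair €117.36: household furniture, under €175.00 → 0% → €0.00
Breakfast burrito €8.76: hot prepared food → 6.75% → €0.59
Desk lamp €60.00: household furniture, under €175.00 → 0% → €0.00
Umbrella €19.74: all other tangible goods → 4.25% → €0.84
Total tax = €19.17 + €6.33 + €0.95 + €0.59 + €0.84 = €27.88

€27.88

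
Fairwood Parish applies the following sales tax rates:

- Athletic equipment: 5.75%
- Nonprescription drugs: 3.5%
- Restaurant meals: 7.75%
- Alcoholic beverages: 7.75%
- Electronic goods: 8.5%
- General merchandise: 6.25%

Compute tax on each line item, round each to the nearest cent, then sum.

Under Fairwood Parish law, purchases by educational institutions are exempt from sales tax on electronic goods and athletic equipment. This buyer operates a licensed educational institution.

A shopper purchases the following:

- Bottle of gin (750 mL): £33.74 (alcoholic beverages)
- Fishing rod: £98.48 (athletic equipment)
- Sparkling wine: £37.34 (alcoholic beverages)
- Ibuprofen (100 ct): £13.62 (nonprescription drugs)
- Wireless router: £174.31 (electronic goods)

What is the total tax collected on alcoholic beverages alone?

£5.50

Bottle of gin (750 mL) £33.74: alcoholic beverages → 7.75% → £2.61
Sparkling wine £37.34: alcoholic beverages → 7.75% → £2.89
Tax on alcoholic beverages = £2.61 + £2.89 = £5.50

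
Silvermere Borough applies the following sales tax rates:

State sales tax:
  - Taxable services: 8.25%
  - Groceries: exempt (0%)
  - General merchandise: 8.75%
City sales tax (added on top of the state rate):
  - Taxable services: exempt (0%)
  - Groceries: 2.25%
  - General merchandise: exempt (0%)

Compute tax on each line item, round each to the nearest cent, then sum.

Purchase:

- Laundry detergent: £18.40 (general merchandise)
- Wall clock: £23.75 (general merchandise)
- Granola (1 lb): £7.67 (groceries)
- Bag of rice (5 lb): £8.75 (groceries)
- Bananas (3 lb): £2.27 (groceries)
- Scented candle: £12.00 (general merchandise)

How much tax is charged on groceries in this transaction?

£0.42

Granola (1 lb) £7.67: groceries → 0% + 2.25% city = 2.25% → £0.17
Bag of rice (5 lb) £8.75: groceries → 0% + 2.25% city = 2.25% → £0.20
Bananas (3 lb) £2.27: groceries → 0% + 2.25% city = 2.25% → £0.05
Tax on groceries = £0.17 + £0.20 + £0.05 = £0.42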